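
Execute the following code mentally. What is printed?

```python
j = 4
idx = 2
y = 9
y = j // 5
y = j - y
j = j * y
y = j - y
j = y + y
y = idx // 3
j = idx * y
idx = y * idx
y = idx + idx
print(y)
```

0

y = 4//5 = 0
y = 4-0 = 4
j = 4*4 = 16
y = 16-4 = 12
j = 12+12 = 24
y = 2//3 = 0
j = 2*0 = 0
idx = 0*2 = 0
y = 0+0 = 0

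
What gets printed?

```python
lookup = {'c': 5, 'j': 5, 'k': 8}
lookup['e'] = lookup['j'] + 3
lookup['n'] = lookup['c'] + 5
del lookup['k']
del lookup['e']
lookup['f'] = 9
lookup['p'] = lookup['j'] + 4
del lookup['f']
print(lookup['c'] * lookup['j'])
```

25

lookup['e'] = lookup['j']+3 = 8 → {'c': 5, 'j': 5, 'k': 8, 'e': 8}
lookup['n'] = lookup['c']+5 = 10 → {'c': 5, 'j': 5, 'k': 8, 'e': 8, 'n': 10}
del 'k' → {'c': 5, 'j': 5, 'e': 8, 'n': 10}
del 'e' → {'c': 5, 'j': 5, 'n': 10}
lookup['f'] = 9 → {'c': 5, 'j': 5, 'n': 10, 'f': 9}
lookup['p'] = lookup['j']+4 = 9 → {'c': 5, 'j': 5, 'n': 10, 'f': 9, 'p': 9}
del 'f' → {'c': 5, 'j': 5, 'n': 10, 'p': 9}
lookup['c']*lookup['j'] = 5*5 = 25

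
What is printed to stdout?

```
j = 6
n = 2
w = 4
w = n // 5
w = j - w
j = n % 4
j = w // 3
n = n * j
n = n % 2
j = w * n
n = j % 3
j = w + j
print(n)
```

0

w = 2//5 = 0
w = 6-0 = 6
j = 2%4 = 2
j = 6//3 = 2
n = 2*2 = 4
n = 4%2 = 0
j = 6*0 = 0
n = 0%3 = 0
j = 6+0 = 6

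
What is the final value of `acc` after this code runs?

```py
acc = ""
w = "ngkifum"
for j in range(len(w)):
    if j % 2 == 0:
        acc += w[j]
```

j=0: add 'n' → 'n'
j=1: skip
j=2: add 'k' → 'nk'
j=3: skip
j=4: add 'f' → 'nkf'
j=5: skip
j=6: add 'm' → 'nkfm'

'nkfm'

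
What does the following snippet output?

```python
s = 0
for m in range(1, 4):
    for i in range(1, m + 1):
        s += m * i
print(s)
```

m=1,i=1: s = 0+1 = 1
m=2,i=1: s = 1+2 = 3
m=2,i=2: s = 3+4 = 7
m=3,i=1: s = 7+3 = 10
m=3,i=2: s = 10+6 = 16
m=3,i=3: s = 16+9 = 25

25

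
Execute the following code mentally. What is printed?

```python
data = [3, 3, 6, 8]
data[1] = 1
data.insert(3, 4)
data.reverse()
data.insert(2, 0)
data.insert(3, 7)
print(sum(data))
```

data[1] = 1 → [3, 1, 6, 8]
insert 4 at 3 → [3, 1, 6, 4, 8]
reverse → [8, 4, 6, 1, 3]
insert 0 at 2 → [8, 4, 0, 6, 1, 3]
insert 7 at 3 → [8, 4, 0, 7, 6, 1, 3]
sum = 29

29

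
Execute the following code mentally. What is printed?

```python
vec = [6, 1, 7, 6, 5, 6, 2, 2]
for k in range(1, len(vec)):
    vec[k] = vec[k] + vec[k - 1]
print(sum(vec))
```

171

k=1: vec[1] = 1+6 = 7 → [6, 7, 7, 6, 5, 6, 2, 2]
k=2: vec[2] = 7+7 = 14 → [6, 7, 14, 6, 5, 6, 2, 2]
k=3: vec[3] = 6+14 = 20 → [6, 7, 14, 20, 5, 6, 2, 2]
k=4: vec[4] = 5+20 = 25 → [6, 7, 14, 20, 25, 6, 2, 2]
k=5: vec[5] = 6+25 = 31 → [6, 7, 14, 20, 25, 31, 2, 2]
k=6: vec[6] = 2+31 = 33 → [6, 7, 14, 20, 25, 31, 33, 2]
k=7: vec[7] = 2+33 = 35 → [6, 7, 14, 20, 25, 31, 33, 35]
sum = 171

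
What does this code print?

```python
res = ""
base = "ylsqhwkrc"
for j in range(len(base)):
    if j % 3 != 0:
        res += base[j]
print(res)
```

j=0: skip
j=1: add 'l' → 'l'
j=2: add 's' → 'ls'
j=3: skip
j=4: add 'h' → 'lsh'
j=5: add 'w' → 'lshw'
j=6: skip
j=7: add 'r' → 'lshwr'
j=8: add 'c' → 'lshwrc'

lshwrc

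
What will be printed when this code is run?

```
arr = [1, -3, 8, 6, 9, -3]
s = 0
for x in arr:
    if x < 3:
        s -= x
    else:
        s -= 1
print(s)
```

x=1: <3, s = 0-1 = -1
x=-3: <3, s = (-1)-(-3) = 2
x=8: not <3, s = 2-1 = 1
x=6: not <3, s = 1-1 = 0
x=9: not <3, s = 0-1 = -1
x=-3: <3, s = (-1)-(-3) = 2

2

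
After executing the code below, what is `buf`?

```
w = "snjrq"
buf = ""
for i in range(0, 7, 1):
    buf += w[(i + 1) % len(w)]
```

'njrqsnj'

i=0: add w[1]='n' → 'n'
i=1: add w[2]='j' → 'nj'
i=2: add w[3]='r' → 'njr'
i=3: add w[4]='q' → 'njrq'
i=4: add w[0]='s' → 'njrqs'
i=5: add w[1]='n' → 'njrqsn'
i=6: add w[2]='j' → 'njrqsnj'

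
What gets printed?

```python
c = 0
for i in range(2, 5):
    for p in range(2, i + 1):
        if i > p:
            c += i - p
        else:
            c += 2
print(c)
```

10

i=2,p=2: not 2>2, c = 0+2 = 2
i=3,p=2: 3>2, c = 2+1 = 3
i=3,p=3: not 3>3, c = 3+2 = 5
i=4,p=2: 4>2, c = 5+2 = 7
i=4,p=3: 4>3, c = 7+1 = 8
i=4,p=4: not 4>4, c = 8+2 = 10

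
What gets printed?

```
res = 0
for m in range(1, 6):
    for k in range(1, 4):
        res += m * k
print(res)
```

90

m=1,k=1: res = 0+1 = 1
m=1,k=2: res = 1+2 = 3
m=1,k=3: res = 3+3 = 6
m=2,k=1: res = 6+2 = 8
m=2,k=2: res = 8+4 = 12
m=2,k=3: res = 12+6 = 18
m=3,k=1: res = 18+3 = 21
m=3,k=2: res = 21+6 = 27
m=3,k=3: res = 27+9 = 36
m=4,k=1: res = 36+4 = 40
m=4,k=2: res = 40+8 = 48
m=4,k=3: res = 48+12 = 60
m=5,k=1: res = 60+5 = 65
m=5,k=2: res = 65+10 = 75
m=5,k=3: res = 75+15 = 90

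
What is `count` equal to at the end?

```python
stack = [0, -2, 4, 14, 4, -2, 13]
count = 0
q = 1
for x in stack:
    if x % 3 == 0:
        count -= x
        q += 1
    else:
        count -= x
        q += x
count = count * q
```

x=0: %3==0, count = 0-0 = 0; q=2
x=-2: not %3==0, count = 0-(-2) = 2; q=0
x=4: not %3==0, count = 2-4 = -2; q=4
x=14: not %3==0, count = (-2)-14 = -16; q=18
x=4: not %3==0, count = (-16)-4 = -20; q=22
x=-2: not %3==0, count = (-20)-(-2) = -18; q=20
x=13: not %3==0, count = (-18)-13 = -31; q=33
count*q = (-31)*33 = -1023

-1023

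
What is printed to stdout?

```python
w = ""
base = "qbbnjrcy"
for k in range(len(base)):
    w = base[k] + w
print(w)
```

k=0: prepend 'q' → 'q'
k=1: prepend 'b' → 'bq'
k=2: prepend 'b' → 'bbq'
k=3: prepend 'n' → 'nbbq'
k=4: prepend 'j' → 'jnbbq'
k=5: prepend 'r' → 'rjnbbq'
k=6: prepend 'c' → 'crjnbbq'
k=7: prepend 'y' → 'ycrjnbbq'

ycrjnbbq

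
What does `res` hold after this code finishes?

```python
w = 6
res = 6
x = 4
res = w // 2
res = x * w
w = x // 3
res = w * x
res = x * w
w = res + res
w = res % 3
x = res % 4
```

res = 6//2 = 3
res = 4*6 = 24
w = 4//3 = 1
res = 1*4 = 4
res = 4*1 = 4
w = 4+4 = 8
w = 4%3 = 1
x = 4%4 = 0

4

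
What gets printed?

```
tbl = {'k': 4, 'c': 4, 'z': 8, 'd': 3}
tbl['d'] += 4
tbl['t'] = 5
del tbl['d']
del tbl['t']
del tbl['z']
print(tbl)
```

{'k': 4, 'c': 4}

tbl['d'] = 3+4 = 7 → {'k': 4, 'c': 4, 'z': 8, 'd': 7}
tbl['t'] = 5 → {'k': 4, 'c': 4, 'z': 8, 'd': 7, 't': 5}
del 'd' → {'k': 4, 'c': 4, 'z': 8, 't': 5}
del 't' → {'k': 4, 'c': 4, 'z': 8}
del 'z' → {'k': 4, 'c': 4}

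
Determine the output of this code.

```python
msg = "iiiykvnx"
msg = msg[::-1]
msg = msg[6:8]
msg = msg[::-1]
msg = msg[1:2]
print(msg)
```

reverse → 'xnvkyiii'
slice [6:8] → 'ii'
reverse → 'ii'
slice [1:2] → 'i'

i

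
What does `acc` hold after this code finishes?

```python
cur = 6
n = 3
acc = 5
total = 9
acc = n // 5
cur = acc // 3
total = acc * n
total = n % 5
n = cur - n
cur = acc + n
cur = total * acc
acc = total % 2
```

1

acc = 3//5 = 0
cur = 0//3 = 0
total = 0*3 = 0
total = 3%5 = 3
n = 0-3 = -3
cur = 0+(-3) = -3
cur = 3*0 = 0
acc = 3%2 = 1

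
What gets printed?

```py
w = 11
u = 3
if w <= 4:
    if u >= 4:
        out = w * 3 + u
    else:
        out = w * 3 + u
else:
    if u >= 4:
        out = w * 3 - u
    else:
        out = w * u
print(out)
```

33

w=11, u=3
w <= 4 is False; u >= 4 is False
→ out = w * u = 33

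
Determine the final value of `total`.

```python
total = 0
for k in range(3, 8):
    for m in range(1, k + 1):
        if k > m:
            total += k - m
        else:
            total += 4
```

k=3,m=1: 3>1, total = 0+2 = 2
k=3,m=2: 3>2, total = 2+1 = 3
k=3,m=3: not 3>3, total = 3+4 = 7
k=4,m=1: 4>1, total = 7+3 = 10
k=4,m=2: 4>2, total = 10+2 = 12
k=4,m=3: 4>3, total = 12+1 = 13
k=4,m=4: not 4>4, total = 13+4 = 17
k=5,m=1: 5>1, total = 17+4 = 21
k=5,m=2: 5>2, total = 21+3 = 24
k=5,m=3: 5>3, total = 24+2 = 26
k=5,m=4: 5>4, total = 26+1 = 27
k=5,m=5: not 5>5, total = 27+4 = 31
k=6,m=1: 6>1, total = 31+5 = 36
k=6,m=2: 6>2, total = 36+4 = 40
k=6,m=3: 6>3, total = 40+3 = 43
k=6,m=4: 6>4, total = 43+2 = 45
k=6,m=5: 6>5, total = 45+1 = 46
k=6,m=6: not 6>6, total = 46+4 = 50
k=7,m=1: 7>1, total = 50+6 = 56
k=7,m=2: 7>2, total = 56+5 = 61
k=7,m=3: 7>3, total = 61+4 = 65
k=7,m=4: 7>4, total = 65+3 = 68
k=7,m=5: 7>5, total = 68+2 = 70
k=7,m=6: 7>6, total = 70+1 = 71
k=7,m=7: not 7>7, total = 71+4 = 75

75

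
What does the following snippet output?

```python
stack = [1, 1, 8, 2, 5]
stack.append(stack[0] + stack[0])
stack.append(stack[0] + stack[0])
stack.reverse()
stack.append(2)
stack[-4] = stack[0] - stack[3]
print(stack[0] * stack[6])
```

2

append stack[0]+stack[0] = 1+1 = 2 → [1, 1, 8, 2, 5, 2]
append stack[0]+stack[0] = 1+1 = 2 → [1, 1, 8, 2, 5, 2, 2]
reverse → [2, 2, 5, 2, 8, 1, 1]
append 2 → [2, 2, 5, 2, 8, 1, 1, 2]
stack[-4] = stack[0]-stack[3] = 2-2 = 0 → [2, 2, 5, 2, 0, 1, 1, 2]
stack[0]*stack[6] = 2*1 = 2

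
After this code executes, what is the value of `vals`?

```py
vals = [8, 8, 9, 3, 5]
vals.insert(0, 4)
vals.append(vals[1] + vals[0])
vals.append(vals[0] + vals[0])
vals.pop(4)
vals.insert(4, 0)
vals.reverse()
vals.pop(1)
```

[8, 5, 0, 9, 8, 8, 4]

insert 4 at 0 → [4, 8, 8, 9, 3, 5]
append vals[1]+vals[0] = 8+4 = 12 → [4, 8, 8, 9, 3, 5, 12]
append vals[0]+vals[0] = 4+4 = 8 → [4, 8, 8, 9, 3, 5, 12, 8]
pop(4) removes 3 → [4, 8, 8, 9, 5, 12, 8]
insert 0 at 4 → [4, 8, 8, 9, 0, 5, 12, 8]
reverse → [8, 12, 5, 0, 9, 8, 8, 4]
pop(1) removes 12 → [8, 5, 0, 9, 8, 8, 4]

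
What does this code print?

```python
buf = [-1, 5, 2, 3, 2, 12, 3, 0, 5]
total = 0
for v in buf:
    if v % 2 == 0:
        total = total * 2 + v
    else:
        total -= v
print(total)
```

v=-1: not even, total = 0-(-1) = 1
v=5: not even, total = 1-5 = -4
v=2: even, total = (-4)*2+2 = -6
v=3: not even, total = (-6)-3 = -9
v=2: even, total = (-9)*2+2 = -16
v=12: even, total = (-16)*2+12 = -20
v=3: not even, total = (-20)-3 = -23
v=0: even, total = (-23)*2+0 = -46
v=5: not even, total = (-46)-5 = -51

-51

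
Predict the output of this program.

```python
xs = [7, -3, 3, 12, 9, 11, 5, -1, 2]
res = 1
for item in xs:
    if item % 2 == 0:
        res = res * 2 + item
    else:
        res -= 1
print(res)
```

item=7: not even, res = 1-1 = 0
item=-3: not even, res = 0-1 = -1
item=3: not even, res = (-1)-1 = -2
item=12: even, res = (-2)*2+12 = 8
item=9: not even, res = 8-1 = 7
item=11: not even, res = 7-1 = 6
item=5: not even, res = 6-1 = 5
item=-1: not even, res = 5-1 = 4
item=2: even, res = 4*2+2 = 10

10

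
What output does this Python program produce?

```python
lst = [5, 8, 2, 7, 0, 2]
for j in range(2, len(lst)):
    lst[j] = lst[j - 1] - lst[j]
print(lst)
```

[5, 8, 6, -1, -1, -3]

j=2: lst[2] = 8-2 = 6 → [5, 8, 6, 7, 0, 2]
j=3: lst[3] = 6-7 = -1 → [5, 8, 6, -1, 0, 2]
j=4: lst[4] = (-1)-0 = -1 → [5, 8, 6, -1, -1, 2]
j=5: lst[5] = (-1)-2 = -3 → [5, 8, 6, -1, -1, -3]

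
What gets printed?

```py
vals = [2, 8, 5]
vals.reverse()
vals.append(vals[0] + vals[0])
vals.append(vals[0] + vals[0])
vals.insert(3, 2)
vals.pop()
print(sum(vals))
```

27

reverse → [5, 8, 2]
append vals[0]+vals[0] = 5+5 = 10 → [5, 8, 2, 10]
append vals[0]+vals[0] = 5+5 = 10 → [5, 8, 2, 10, 10]
insert 2 at 3 → [5, 8, 2, 2, 10, 10]
pop() removes 10 → [5, 8, 2, 2, 10]
sum = 27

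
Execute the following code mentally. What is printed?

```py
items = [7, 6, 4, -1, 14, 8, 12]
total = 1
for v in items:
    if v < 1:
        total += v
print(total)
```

0

v=7: not <1
v=6: not <1
v=4: not <1
v=-1: <1, total = 1+(-1) = 0
v=14: not <1
v=8: not <1
v=12: not <1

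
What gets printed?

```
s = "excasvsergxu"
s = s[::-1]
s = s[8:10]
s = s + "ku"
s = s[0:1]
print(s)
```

reverse → 'uxgresvsacxe'
slice [8:10] → 'ac'
+ 'ku' → 'acku'
slice [0:1] → 'a'

a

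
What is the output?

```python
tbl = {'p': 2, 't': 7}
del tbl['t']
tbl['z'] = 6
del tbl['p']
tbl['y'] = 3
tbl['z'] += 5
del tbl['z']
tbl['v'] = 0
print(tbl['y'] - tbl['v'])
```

del 't' → {'p': 2}
tbl['z'] = 6 → {'p': 2, 'z': 6}
del 'p' → {'z': 6}
tbl['y'] = 3 → {'z': 6, 'y': 3}
tbl['z'] = 6+5 = 11 → {'z': 11, 'y': 3}
del 'z' → {'y': 3}
tbl['v'] = 0 → {'y': 3, 'v': 0}
tbl['y']-tbl['v'] = 3-0 = 3

3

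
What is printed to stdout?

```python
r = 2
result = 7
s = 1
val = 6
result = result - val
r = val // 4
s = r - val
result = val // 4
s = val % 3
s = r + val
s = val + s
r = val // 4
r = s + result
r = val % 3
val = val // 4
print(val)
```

result = 7-6 = 1
r = 6//4 = 1
s = 1-6 = -5
result = 6//4 = 1
s = 6%3 = 0
s = 1+6 = 7
s = 6+7 = 13
r = 6//4 = 1
r = 13+1 = 14
r = 6%3 = 0
val = 6//4 = 1

1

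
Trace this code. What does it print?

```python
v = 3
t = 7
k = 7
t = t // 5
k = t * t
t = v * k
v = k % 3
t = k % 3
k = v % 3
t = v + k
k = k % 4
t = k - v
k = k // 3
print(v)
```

t = 7//5 = 1
k = 1*1 = 1
t = 3*1 = 3
v = 1%3 = 1
t = 1%3 = 1
k = 1%3 = 1
t = 1+1 = 2
k = 1%4 = 1
t = 1-1 = 0
k = 1//3 = 0

1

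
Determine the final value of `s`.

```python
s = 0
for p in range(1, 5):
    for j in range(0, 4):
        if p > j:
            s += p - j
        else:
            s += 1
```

26

p=1,j=0: 1>0, s = 0+1 = 1
p=1,j=1: not 1>1, s = 1+1 = 2
p=1,j=2: not 1>2, s = 2+1 = 3
p=1,j=3: not 1>3, s = 3+1 = 4
p=2,j=0: 2>0, s = 4+2 = 6
p=2,j=1: 2>1, s = 6+1 = 7
p=2,j=2: not 2>2, s = 7+1 = 8
p=2,j=3: not 2>3, s = 8+1 = 9
p=3,j=0: 3>0, s = 9+3 = 12
p=3,j=1: 3>1, s = 12+2 = 14
p=3,j=2: 3>2, s = 14+1 = 15
p=3,j=3: not 3>3, s = 15+1 = 16
p=4,j=0: 4>0, s = 16+4 = 20
p=4,j=1: 4>1, s = 20+3 = 23
p=4,j=2: 4>2, s = 23+2 = 25
p=4,j=3: 4>3, s = 25+1 = 26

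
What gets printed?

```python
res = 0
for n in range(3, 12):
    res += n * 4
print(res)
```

252

n=3: res = 0+3*4 = 12
n=4: res = 12+4*4 = 28
n=5: res = 28+5*4 = 48
n=6: res = 48+6*4 = 72
n=7: res = 72+7*4 = 100
n=8: res = 100+8*4 = 132
n=9: res = 132+9*4 = 168
n=10: res = 168+10*4 = 208
n=11: res = 208+11*4 = 252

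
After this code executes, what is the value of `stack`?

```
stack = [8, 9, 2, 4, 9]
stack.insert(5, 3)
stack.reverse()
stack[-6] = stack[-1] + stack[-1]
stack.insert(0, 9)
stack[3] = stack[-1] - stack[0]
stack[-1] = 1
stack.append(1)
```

[9, 16, 9, -1, 2, 9, 1, 1]

insert 3 at 5 → [8, 9, 2, 4, 9, 3]
reverse → [3, 9, 4, 2, 9, 8]
stack[-6] = stack[-1]+stack[-1] = 8+8 = 16 → [16, 9, 4, 2, 9, 8]
insert 9 at 0 → [9, 16, 9, 4, 2, 9, 8]
stack[3] = stack[-1]-stack[0] = 8-9 = -1 → [9, 16, 9, -1, 2, 9, 8]
stack[-1] = 1 → [9, 16, 9, -1, 2, 9, 1]
append 1 → [9, 16, 9, -1, 2, 9, 1, 1]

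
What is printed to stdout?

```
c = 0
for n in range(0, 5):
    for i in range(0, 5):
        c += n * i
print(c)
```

100

n=0,i=0: c = 0+0 = 0
n=0,i=1: c = 0+0 = 0
n=0,i=2: c = 0+0 = 0
n=0,i=3: c = 0+0 = 0
n=0,i=4: c = 0+0 = 0
n=1,i=0: c = 0+0 = 0
n=1,i=1: c = 0+1 = 1
n=1,i=2: c = 1+2 = 3
n=1,i=3: c = 3+3 = 6
n=1,i=4: c = 6+4 = 10
n=2,i=0: c = 10+0 = 10
n=2,i=1: c = 10+2 = 12
n=2,i=2: c = 12+4 = 16
n=2,i=3: c = 16+6 = 22
n=2,i=4: c = 22+8 = 30
n=3,i=0: c = 30+0 = 30
n=3,i=1: c = 30+3 = 33
n=3,i=2: c = 33+6 = 39
n=3,i=3: c = 39+9 = 48
n=3,i=4: c = 48+12 = 60
n=4,i=0: c = 60+0 = 60
n=4,i=1: c = 60+4 = 64
n=4,i=2: c = 64+8 = 72
n=4,i=3: c = 72+12 = 84
n=4,i=4: c = 84+16 = 100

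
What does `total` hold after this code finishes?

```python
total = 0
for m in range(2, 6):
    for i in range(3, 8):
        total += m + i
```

170

m=2,i=3: total = 0+5 = 5
m=2,i=4: total = 5+6 = 11
m=2,i=5: total = 11+7 = 18
m=2,i=6: total = 18+8 = 26
m=2,i=7: total = 26+9 = 35
m=3,i=3: total = 35+6 = 41
m=3,i=4: total = 41+7 = 48
m=3,i=5: total = 48+8 = 56
m=3,i=6: total = 56+9 = 65
m=3,i=7: total = 65+10 = 75
m=4,i=3: total = 75+7 = 82
m=4,i=4: total = 82+8 = 90
m=4,i=5: total = 90+9 = 99
m=4,i=6: total = 99+10 = 109
m=4,i=7: total = 109+11 = 120
m=5,i=3: total = 120+8 = 128
m=5,i=4: total = 128+9 = 137
m=5,i=5: total = 137+10 = 147
m=5,i=6: total = 147+11 = 158
m=5,i=7: total = 158+12 = 170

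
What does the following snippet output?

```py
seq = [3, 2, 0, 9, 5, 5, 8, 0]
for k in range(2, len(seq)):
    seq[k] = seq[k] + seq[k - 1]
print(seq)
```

[3, 2, 2, 11, 16, 21, 29, 29]

k=2: seq[2] = 0+2 = 2 → [3, 2, 2, 9, 5, 5, 8, 0]
k=3: seq[3] = 9+2 = 11 → [3, 2, 2, 11, 5, 5, 8, 0]
k=4: seq[4] = 5+11 = 16 → [3, 2, 2, 11, 16, 5, 8, 0]
k=5: seq[5] = 5+16 = 21 → [3, 2, 2, 11, 16, 21, 8, 0]
k=6: seq[6] = 8+21 = 29 → [3, 2, 2, 11, 16, 21, 29, 0]
k=7: seq[7] = 0+29 = 29 → [3, 2, 2, 11, 16, 21, 29, 29]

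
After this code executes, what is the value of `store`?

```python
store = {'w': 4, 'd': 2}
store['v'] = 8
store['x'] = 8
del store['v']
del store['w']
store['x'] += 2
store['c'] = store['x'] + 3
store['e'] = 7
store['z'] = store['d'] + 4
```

store['v'] = 8 → {'w': 4, 'd': 2, 'v': 8}
store['x'] = 8 → {'w': 4, 'd': 2, 'v': 8, 'x': 8}
del 'v' → {'w': 4, 'd': 2, 'x': 8}
del 'w' → {'d': 2, 'x': 8}
store['x'] = 8+2 = 10 → {'d': 2, 'x': 10}
store['c'] = store['x']+3 = 13 → {'d': 2, 'x': 10, 'c': 13}
store['e'] = 7 → {'d': 2, 'x': 10, 'c': 13, 'e': 7}
store['z'] = store['d']+4 = 6 → {'d': 2, 'x': 10, 'c': 13, 'e': 7, 'z': 6}

{'d': 2, 'x': 10, 'c': 13, 'e': 7, 'z': 6}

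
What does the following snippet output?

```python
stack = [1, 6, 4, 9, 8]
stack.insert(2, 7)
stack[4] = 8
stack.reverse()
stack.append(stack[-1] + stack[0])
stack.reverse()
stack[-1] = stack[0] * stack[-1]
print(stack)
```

insert 7 at 2 → [1, 6, 7, 4, 9, 8]
stack[4] = 8 → [1, 6, 7, 4, 8, 8]
reverse → [8, 8, 4, 7, 6, 1]
append stack[-1]+stack[0] = 1+8 = 9 → [8, 8, 4, 7, 6, 1, 9]
reverse → [9, 1, 6, 7, 4, 8, 8]
stack[-1] = stack[0]*stack[-1] = 9*8 = 72 → [9, 1, 6, 7, 4, 8, 72]

[9, 1, 6, 7, 4, 8, 72]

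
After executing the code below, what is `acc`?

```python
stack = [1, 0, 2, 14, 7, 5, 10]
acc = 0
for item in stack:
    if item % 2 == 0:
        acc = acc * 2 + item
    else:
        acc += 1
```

66

item=1: not even, acc = 0+1 = 1
item=0: even, acc = 1*2+0 = 2
item=2: even, acc = 2*2+2 = 6
item=14: even, acc = 6*2+14 = 26
item=7: not even, acc = 26+1 = 27
item=5: not even, acc = 27+1 = 28
item=10: even, acc = 28*2+10 = 66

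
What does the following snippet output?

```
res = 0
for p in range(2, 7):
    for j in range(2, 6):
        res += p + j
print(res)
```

150

p=2,j=2: res = 0+4 = 4
p=2,j=3: res = 4+5 = 9
p=2,j=4: res = 9+6 = 15
p=2,j=5: res = 15+7 = 22
p=3,j=2: res = 22+5 = 27
p=3,j=3: res = 27+6 = 33
p=3,j=4: res = 33+7 = 40
p=3,j=5: res = 40+8 = 48
p=4,j=2: res = 48+6 = 54
p=4,j=3: res = 54+7 = 61
p=4,j=4: res = 61+8 = 69
p=4,j=5: res = 69+9 = 78
p=5,j=2: res = 78+7 = 85
p=5,j=3: res = 85+8 = 93
p=5,j=4: res = 93+9 = 102
p=5,j=5: res = 102+10 = 112
p=6,j=2: res = 112+8 = 120
p=6,j=3: res = 120+9 = 129
p=6,j=4: res = 129+10 = 139
p=6,j=5: res = 139+11 = 150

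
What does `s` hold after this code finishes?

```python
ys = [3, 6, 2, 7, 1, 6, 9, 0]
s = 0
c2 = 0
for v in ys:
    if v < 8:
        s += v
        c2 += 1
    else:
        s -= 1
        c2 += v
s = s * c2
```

v=3: <8, s = 0+3 = 3; c2=1
v=6: <8, s = 3+6 = 9; c2=2
v=2: <8, s = 9+2 = 11; c2=3
v=7: <8, s = 11+7 = 18; c2=4
v=1: <8, s = 18+1 = 19; c2=5
v=6: <8, s = 19+6 = 25; c2=6
v=9: not <8, s = 25-1 = 24; c2=15
v=0: <8, s = 24+0 = 24; c2=16
s*c2 = 24*16 = 384

384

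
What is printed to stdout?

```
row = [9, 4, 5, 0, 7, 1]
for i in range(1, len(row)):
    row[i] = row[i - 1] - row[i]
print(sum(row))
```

-1

i=1: row[1] = 9-4 = 5 → [9, 5, 5, 0, 7, 1]
i=2: row[2] = 5-5 = 0 → [9, 5, 0, 0, 7, 1]
i=3: row[3] = 0-0 = 0 → [9, 5, 0, 0, 7, 1]
i=4: row[4] = 0-7 = -7 → [9, 5, 0, 0, -7, 1]
i=5: row[5] = (-7)-1 = -8 → [9, 5, 0, 0, -7, -8]
sum = -1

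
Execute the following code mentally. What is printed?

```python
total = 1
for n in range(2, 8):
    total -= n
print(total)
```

-26

n=2: total = 1-2 = -1
n=3: total = (-1)-3 = -4
n=4: total = (-4)-4 = -8
n=5: total = (-8)-5 = -13
n=6: total = (-13)-6 = -19
n=7: total = (-19)-7 = -26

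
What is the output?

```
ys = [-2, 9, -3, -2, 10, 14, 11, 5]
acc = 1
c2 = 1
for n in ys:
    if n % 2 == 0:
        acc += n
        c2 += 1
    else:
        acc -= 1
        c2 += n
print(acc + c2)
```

44

n=-2: even, acc = 1+(-2) = -1; c2=2
n=9: not even, acc = (-1)-1 = -2; c2=11
n=-3: not even, acc = (-2)-1 = -3; c2=8
n=-2: even, acc = (-3)+(-2) = -5; c2=9
n=10: even, acc = (-5)+10 = 5; c2=10
n=14: even, acc = 5+14 = 19; c2=11
n=11: not even, acc = 19-1 = 18; c2=22
n=5: not even, acc = 18-1 = 17; c2=27
acc+c2 = 17+27 = 44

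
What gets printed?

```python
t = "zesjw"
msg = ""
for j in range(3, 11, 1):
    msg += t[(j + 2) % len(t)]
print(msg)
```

j=3: add t[0]='z' → 'z'
j=4: add t[1]='e' → 'ze'
j=5: add t[2]='s' → 'zes'
j=6: add t[3]='j' → 'zesj'
j=7: add t[4]='w' → 'zesjw'
j=8: add t[0]='z' → 'zesjwz'
j=9: add t[1]='e' → 'zesjwze'
j=10: add t[2]='s' → 'zesjwzes'

zesjwzes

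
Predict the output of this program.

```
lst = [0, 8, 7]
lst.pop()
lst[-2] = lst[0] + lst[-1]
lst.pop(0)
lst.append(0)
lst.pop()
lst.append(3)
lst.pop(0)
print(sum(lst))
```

3

pop() removes 7 → [0, 8]
lst[-2] = lst[0]+lst[-1] = 0+8 = 8 → [8, 8]
pop(0) removes 8 → [8]
append 0 → [8, 0]
pop() removes 0 → [8]
append 3 → [8, 3]
pop(0) removes 8 → [3]
sum = 3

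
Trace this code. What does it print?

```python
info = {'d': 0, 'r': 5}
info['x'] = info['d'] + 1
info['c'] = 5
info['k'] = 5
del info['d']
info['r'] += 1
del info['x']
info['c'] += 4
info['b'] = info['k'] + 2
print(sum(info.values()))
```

info['x'] = info['d']+1 = 1 → {'d': 0, 'r': 5, 'x': 1}
info['c'] = 5 → {'d': 0, 'r': 5, 'x': 1, 'c': 5}
info['k'] = 5 → {'d': 0, 'r': 5, 'x': 1, 'c': 5, 'k': 5}
del 'd' → {'r': 5, 'x': 1, 'c': 5, 'k': 5}
info['r'] = 5+1 = 6 → {'r': 6, 'x': 1, 'c': 5, 'k': 5}
del 'x' → {'r': 6, 'c': 5, 'k': 5}
info['c'] = 5+4 = 9 → {'r': 6, 'c': 9, 'k': 5}
info['b'] = info['k']+2 = 7 → {'r': 6, 'c': 9, 'k': 5, 'b': 7}
sum of values = 27

27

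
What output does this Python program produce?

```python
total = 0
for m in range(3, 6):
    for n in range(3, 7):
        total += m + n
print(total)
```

102

m=3,n=3: total = 0+6 = 6
m=3,n=4: total = 6+7 = 13
m=3,n=5: total = 13+8 = 21
m=3,n=6: total = 21+9 = 30
m=4,n=3: total = 30+7 = 37
m=4,n=4: total = 37+8 = 45
m=4,n=5: total = 45+9 = 54
m=4,n=6: total = 54+10 = 64
m=5,n=3: total = 64+8 = 72
m=5,n=4: total = 72+9 = 81
m=5,n=5: total = 81+10 = 91
m=5,n=6: total = 91+11 = 102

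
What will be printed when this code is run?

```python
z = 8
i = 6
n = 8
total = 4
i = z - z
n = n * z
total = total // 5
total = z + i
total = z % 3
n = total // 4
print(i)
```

0

i = 8-8 = 0
n = 8*8 = 64
total = 4//5 = 0
total = 8+0 = 8
total = 8%3 = 2
n = 2//4 = 0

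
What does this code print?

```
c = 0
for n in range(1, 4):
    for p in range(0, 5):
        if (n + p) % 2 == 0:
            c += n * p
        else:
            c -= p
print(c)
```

n=1,p=0: odd sum, c = 0-0 = 0
n=1,p=1: even sum, c = 0+1 = 1
n=1,p=2: odd sum, c = 1-2 = -1
n=1,p=3: even sum, c = (-1)+3 = 2
n=1,p=4: odd sum, c = 2-4 = -2
n=2,p=0: even sum, c = (-2)+0 = -2
n=2,p=1: odd sum, c = (-2)-1 = -3
n=2,p=2: even sum, c = (-3)+4 = 1
n=2,p=3: odd sum, c = 1-3 = -2
n=2,p=4: even sum, c = (-2)+8 = 6
n=3,p=0: odd sum, c = 6-0 = 6
n=3,p=1: even sum, c = 6+3 = 9
n=3,p=2: odd sum, c = 9-2 = 7
n=3,p=3: even sum, c = 7+9 = 16
n=3,p=4: odd sum, c = 16-4 = 12

12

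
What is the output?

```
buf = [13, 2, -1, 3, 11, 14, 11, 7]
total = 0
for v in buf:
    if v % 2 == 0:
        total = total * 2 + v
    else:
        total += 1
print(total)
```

30

v=13: not even, total = 0+1 = 1
v=2: even, total = 1*2+2 = 4
v=-1: not even, total = 4+1 = 5
v=3: not even, total = 5+1 = 6
v=11: not even, total = 6+1 = 7
v=14: even, total = 7*2+14 = 28
v=11: not even, total = 28+1 = 29
v=7: not even, total = 29+1 = 30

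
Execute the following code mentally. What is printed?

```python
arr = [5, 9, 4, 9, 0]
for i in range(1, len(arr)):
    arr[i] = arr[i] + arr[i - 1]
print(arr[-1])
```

i=1: arr[1] = 9+5 = 14 → [5, 14, 4, 9, 0]
i=2: arr[2] = 4+14 = 18 → [5, 14, 18, 9, 0]
i=3: arr[3] = 9+18 = 27 → [5, 14, 18, 27, 0]
i=4: arr[4] = 0+27 = 27 → [5, 14, 18, 27, 27]

27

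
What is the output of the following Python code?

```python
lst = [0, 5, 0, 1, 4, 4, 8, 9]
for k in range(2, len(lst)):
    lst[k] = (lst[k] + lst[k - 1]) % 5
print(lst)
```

[0, 5, 0, 1, 0, 4, 2, 1]

k=2: lst[2] = (0+5)%5 = 0 → [0, 5, 0, 1, 4, 4, 8, 9]
k=3: lst[3] = (1+0)%5 = 1 → [0, 5, 0, 1, 4, 4, 8, 9]
k=4: lst[4] = (4+1)%5 = 0 → [0, 5, 0, 1, 0, 4, 8, 9]
k=5: lst[5] = (4+0)%5 = 4 → [0, 5, 0, 1, 0, 4, 8, 9]
k=6: lst[6] = (8+4)%5 = 2 → [0, 5, 0, 1, 0, 4, 2, 9]
k=7: lst[7] = (9+2)%5 = 1 → [0, 5, 0, 1, 0, 4, 2, 1]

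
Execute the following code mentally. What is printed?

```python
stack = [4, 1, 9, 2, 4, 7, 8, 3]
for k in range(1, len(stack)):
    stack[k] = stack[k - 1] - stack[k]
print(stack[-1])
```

-30

k=1: stack[1] = 4-1 = 3 → [4, 3, 9, 2, 4, 7, 8, 3]
k=2: stack[2] = 3-9 = -6 → [4, 3, -6, 2, 4, 7, 8, 3]
k=3: stack[3] = (-6)-2 = -8 → [4, 3, -6, -8, 4, 7, 8, 3]
k=4: stack[4] = (-8)-4 = -12 → [4, 3, -6, -8, -12, 7, 8, 3]
k=5: stack[5] = (-12)-7 = -19 → [4, 3, -6, -8, -12, -19, 8, 3]
k=6: stack[6] = (-19)-8 = -27 → [4, 3, -6, -8, -12, -19, -27, 3]
k=7: stack[7] = (-27)-3 = -30 → [4, 3, -6, -8, -12, -19, -27, -30]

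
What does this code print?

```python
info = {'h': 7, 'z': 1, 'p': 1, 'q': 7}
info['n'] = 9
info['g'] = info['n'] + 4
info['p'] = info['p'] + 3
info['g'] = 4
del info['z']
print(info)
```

info['n'] = 9 → {'h': 7, 'z': 1, 'p': 1, 'q': 7, 'n': 9}
info['g'] = info['n']+4 = 13 → {'h': 7, 'z': 1, 'p': 1, 'q': 7, 'n': 9, 'g': 13}
info['p'] = info['p']+3 = 4 → {'h': 7, 'z': 1, 'p': 4, 'q': 7, 'n': 9, 'g': 13}
info['g'] = 4 → {'h': 7, 'z': 1, 'p': 4, 'q': 7, 'n': 9, 'g': 4}
del 'z' → {'h': 7, 'p': 4, 'q': 7, 'n': 9, 'g': 4}

{'h': 7, 'p': 4, 'q': 7, 'n': 9, 'g': 4}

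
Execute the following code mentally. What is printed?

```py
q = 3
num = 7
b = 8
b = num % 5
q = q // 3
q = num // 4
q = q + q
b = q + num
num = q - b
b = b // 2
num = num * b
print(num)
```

-28

b = 7%5 = 2
q = 3//3 = 1
q = 7//4 = 1
q = 1+1 = 2
b = 2+7 = 9
num = 2-9 = -7
b = 9//2 = 4
num = (-7)*4 = -28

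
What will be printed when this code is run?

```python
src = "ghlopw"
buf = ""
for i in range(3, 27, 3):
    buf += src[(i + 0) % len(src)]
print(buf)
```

ogogogog

i=3: add src[3]='o' → 'o'
i=6: add src[0]='g' → 'og'
i=9: add src[3]='o' → 'ogo'
i=12: add src[0]='g' → 'ogog'
i=15: add src[3]='o' → 'ogogo'
i=18: add src[0]='g' → 'ogogog'
i=21: add src[3]='o' → 'ogogogo'
i=24: add src[0]='g' → 'ogogogog'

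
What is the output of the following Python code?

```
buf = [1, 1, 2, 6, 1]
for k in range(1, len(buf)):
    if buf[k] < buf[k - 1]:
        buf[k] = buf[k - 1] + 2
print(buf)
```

k=1: 1>=1, unchanged → [1, 1, 2, 6, 1]
k=2: 2>=1, unchanged → [1, 1, 2, 6, 1]
k=3: 6>=2, unchanged → [1, 1, 2, 6, 1]
k=4: 1<6, buf[4] = 6+2 = 8 → [1, 1, 2, 6, 8]

[1, 1, 2, 6, 8]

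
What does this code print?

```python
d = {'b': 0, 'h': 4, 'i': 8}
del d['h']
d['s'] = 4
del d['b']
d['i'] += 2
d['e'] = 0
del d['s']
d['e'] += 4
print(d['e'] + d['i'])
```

14

del 'h' → {'b': 0, 'i': 8}
d['s'] = 4 → {'b': 0, 'i': 8, 's': 4}
del 'b' → {'i': 8, 's': 4}
d['i'] = 8+2 = 10 → {'i': 10, 's': 4}
d['e'] = 0 → {'i': 10, 's': 4, 'e': 0}
del 's' → {'i': 10, 'e': 0}
d['e'] = 0+4 = 4 → {'i': 10, 'e': 4}
d['e']+d['i'] = 4+10 = 14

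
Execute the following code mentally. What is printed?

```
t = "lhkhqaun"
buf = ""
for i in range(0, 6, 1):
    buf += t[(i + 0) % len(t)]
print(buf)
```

i=0: add t[0]='l' → 'l'
i=1: add t[1]='h' → 'lh'
i=2: add t[2]='k' → 'lhk'
i=3: add t[3]='h' → 'lhkh'
i=4: add t[4]='q' → 'lhkhq'
i=5: add t[5]='a' → 'lhkhqa'

lhkhqa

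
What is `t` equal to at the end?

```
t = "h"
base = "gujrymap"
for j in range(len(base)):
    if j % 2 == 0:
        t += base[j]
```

'hgjya'

j=0: add 'g' → 'hg'
j=1: skip
j=2: add 'j' → 'hgj'
j=3: skip
j=4: add 'y' → 'hgjy'
j=5: skip
j=6: add 'a' → 'hgjya'
j=7: skip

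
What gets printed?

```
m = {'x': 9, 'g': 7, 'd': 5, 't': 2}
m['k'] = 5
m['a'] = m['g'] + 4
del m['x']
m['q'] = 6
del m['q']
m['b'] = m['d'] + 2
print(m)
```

m['k'] = 5 → {'x': 9, 'g': 7, 'd': 5, 't': 2, 'k': 5}
m['a'] = m['g']+4 = 11 → {'x': 9, 'g': 7, 'd': 5, 't': 2, 'k': 5, 'a': 11}
del 'x' → {'g': 7, 'd': 5, 't': 2, 'k': 5, 'a': 11}
m['q'] = 6 → {'g': 7, 'd': 5, 't': 2, 'k': 5, 'a': 11, 'q': 6}
del 'q' → {'g': 7, 'd': 5, 't': 2, 'k': 5, 'a': 11}
m['b'] = m['d']+2 = 7 → {'g': 7, 'd': 5, 't': 2, 'k': 5, 'a': 11, 'b': 7}

{'g': 7, 'd': 5, 't': 2, 'k': 5, 'a': 11, 'b': 7}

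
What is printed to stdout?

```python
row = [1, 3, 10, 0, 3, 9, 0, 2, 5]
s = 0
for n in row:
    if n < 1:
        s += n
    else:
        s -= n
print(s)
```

n=1: not <1, s = 0-1 = -1
n=3: not <1, s = (-1)-3 = -4
n=10: not <1, s = (-4)-10 = -14
n=0: <1, s = (-14)+0 = -14
n=3: not <1, s = (-14)-3 = -17
n=9: not <1, s = (-17)-9 = -26
n=0: <1, s = (-26)+0 = -26
n=2: not <1, s = (-26)-2 = -28
n=5: not <1, s = (-28)-5 = -33

-33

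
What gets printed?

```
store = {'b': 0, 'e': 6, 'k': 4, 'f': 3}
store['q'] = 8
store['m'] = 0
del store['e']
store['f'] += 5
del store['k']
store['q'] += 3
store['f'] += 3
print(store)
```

{'b': 0, 'f': 11, 'q': 11, 'm': 0}

store['q'] = 8 → {'b': 0, 'e': 6, 'k': 4, 'f': 3, 'q': 8}
store['m'] = 0 → {'b': 0, 'e': 6, 'k': 4, 'f': 3, 'q': 8, 'm': 0}
del 'e' → {'b': 0, 'k': 4, 'f': 3, 'q': 8, 'm': 0}
store['f'] = 3+5 = 8 → {'b': 0, 'k': 4, 'f': 8, 'q': 8, 'm': 0}
del 'k' → {'b': 0, 'f': 8, 'q': 8, 'm': 0}
store['q'] = 8+3 = 11 → {'b': 0, 'f': 8, 'q': 11, 'm': 0}
store['f'] = 8+3 = 11 → {'b': 0, 'f': 11, 'q': 11, 'm': 0}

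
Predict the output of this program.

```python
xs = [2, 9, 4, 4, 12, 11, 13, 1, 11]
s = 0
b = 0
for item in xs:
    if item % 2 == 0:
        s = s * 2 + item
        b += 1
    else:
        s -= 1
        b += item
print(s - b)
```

-9

item=2: even, s = 0*2+2 = 2; b=1
item=9: not even, s = 2-1 = 1; b=10
item=4: even, s = 1*2+4 = 6; b=11
item=4: even, s = 6*2+4 = 16; b=12
item=12: even, s = 16*2+12 = 44; b=13
item=11: not even, s = 44-1 = 43; b=24
item=13: not even, s = 43-1 = 42; b=37
item=1: not even, s = 42-1 = 41; b=38
item=11: not even, s = 41-1 = 40; b=49
s-b = 40-49 = -9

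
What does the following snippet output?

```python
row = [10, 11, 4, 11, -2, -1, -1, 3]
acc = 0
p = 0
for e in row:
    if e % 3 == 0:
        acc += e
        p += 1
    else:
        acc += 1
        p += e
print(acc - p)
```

-23

e=10: not %3==0, acc = 0+1 = 1; p=10
e=11: not %3==0, acc = 1+1 = 2; p=21
e=4: not %3==0, acc = 2+1 = 3; p=25
e=11: not %3==0, acc = 3+1 = 4; p=36
e=-2: not %3==0, acc = 4+1 = 5; p=34
e=-1: not %3==0, acc = 5+1 = 6; p=33
e=-1: not %3==0, acc = 6+1 = 7; p=32
e=3: %3==0, acc = 7+3 = 10; p=33
acc-p = 10-33 = -23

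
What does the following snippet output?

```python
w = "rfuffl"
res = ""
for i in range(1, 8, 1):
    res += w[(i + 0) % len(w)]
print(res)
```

i=1: add w[1]='f' → 'f'
i=2: add w[2]='u' → 'fu'
i=3: add w[3]='f' → 'fuf'
i=4: add w[4]='f' → 'fuff'
i=5: add w[5]='l' → 'fuffl'
i=6: add w[0]='r' → 'fufflr'
i=7: add w[1]='f' → 'fufflrf'

fufflrf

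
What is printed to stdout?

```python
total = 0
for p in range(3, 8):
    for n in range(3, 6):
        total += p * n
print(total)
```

p=3,n=3: total = 0+9 = 9
p=3,n=4: total = 9+12 = 21
p=3,n=5: total = 21+15 = 36
p=4,n=3: total = 36+12 = 48
p=4,n=4: total = 48+16 = 64
p=4,n=5: total = 64+20 = 84
p=5,n=3: total = 84+15 = 99
p=5,n=4: total = 99+20 = 119
p=5,n=5: total = 119+25 = 144
p=6,n=3: total = 144+18 = 162
p=6,n=4: total = 162+24 = 186
p=6,n=5: total = 186+30 = 216
p=7,n=3: total = 216+21 = 237
p=7,n=4: total = 237+28 = 265
p=7,n=5: total = 265+35 = 300

300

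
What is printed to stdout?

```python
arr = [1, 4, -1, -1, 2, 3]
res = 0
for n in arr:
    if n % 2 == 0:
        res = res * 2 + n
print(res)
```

n=1: not even
n=4: even, res = 0*2+4 = 4
n=-1: not even
n=-1: not even
n=2: even, res = 4*2+2 = 10
n=3: not even

10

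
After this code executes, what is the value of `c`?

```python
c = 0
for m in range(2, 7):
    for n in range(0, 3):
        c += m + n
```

75

m=2,n=0: c = 0+2 = 2
m=2,n=1: c = 2+3 = 5
m=2,n=2: c = 5+4 = 9
m=3,n=0: c = 9+3 = 12
m=3,n=1: c = 12+4 = 16
m=3,n=2: c = 16+5 = 21
m=4,n=0: c = 21+4 = 25
m=4,n=1: c = 25+5 = 30
m=4,n=2: c = 30+6 = 36
m=5,n=0: c = 36+5 = 41
m=5,n=1: c = 41+6 = 47
m=5,n=2: c = 47+7 = 54
m=6,n=0: c = 54+6 = 60
m=6,n=1: c = 60+7 = 67
m=6,n=2: c = 67+8 = 75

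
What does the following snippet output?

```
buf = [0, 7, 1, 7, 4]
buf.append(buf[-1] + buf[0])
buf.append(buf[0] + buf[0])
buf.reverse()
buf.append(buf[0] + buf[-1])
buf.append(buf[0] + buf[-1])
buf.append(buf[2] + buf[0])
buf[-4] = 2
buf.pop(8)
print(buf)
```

append buf[-1]+buf[0] = 4+0 = 4 → [0, 7, 1, 7, 4, 4]
append buf[0]+buf[0] = 0+0 = 0 → [0, 7, 1, 7, 4, 4, 0]
reverse → [0, 4, 4, 7, 1, 7, 0]
append buf[0]+buf[-1] = 0+0 = 0 → [0, 4, 4, 7, 1, 7, 0, 0]
append buf[0]+buf[-1] = 0+0 = 0 → [0, 4, 4, 7, 1, 7, 0, 0, 0]
append buf[2]+buf[0] = 4+0 = 4 → [0, 4, 4, 7, 1, 7, 0, 0, 0, 4]
buf[-4] = 2 → [0, 4, 4, 7, 1, 7, 2, 0, 0, 4]
pop(8) removes 0 → [0, 4, 4, 7, 1, 7, 2, 0, 4]

[0, 4, 4, 7, 1, 7, 2, 0, 4]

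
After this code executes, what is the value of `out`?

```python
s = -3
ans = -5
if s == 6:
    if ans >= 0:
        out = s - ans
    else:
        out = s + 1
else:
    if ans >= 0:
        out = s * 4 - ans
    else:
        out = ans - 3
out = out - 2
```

-10

s=-3, ans=-5
s == 6 is False; ans >= 0 is False
→ out = ans - 3 = -8
out = (-8)-2 = -10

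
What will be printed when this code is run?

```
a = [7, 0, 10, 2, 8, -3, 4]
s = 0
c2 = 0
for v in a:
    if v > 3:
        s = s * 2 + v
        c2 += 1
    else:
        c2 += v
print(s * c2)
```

348

v=7: >3, s = 0*2+7 = 7; c2=1
v=0: not >3; c2=1
v=10: >3, s = 7*2+10 = 24; c2=2
v=2: not >3; c2=4
v=8: >3, s = 24*2+8 = 56; c2=5
v=-3: not >3; c2=2
v=4: >3, s = 56*2+4 = 116; c2=3
s*c2 = 116*3 = 348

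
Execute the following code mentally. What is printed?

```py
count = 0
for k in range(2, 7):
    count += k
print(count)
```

k=2: count = 0+2 = 2
k=3: count = 2+3 = 5
k=4: count = 5+4 = 9
k=5: count = 9+5 = 14
k=6: count = 14+6 = 20

20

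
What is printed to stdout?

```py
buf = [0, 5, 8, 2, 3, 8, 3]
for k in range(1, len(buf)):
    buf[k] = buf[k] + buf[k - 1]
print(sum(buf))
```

106

k=1: buf[1] = 5+0 = 5 → [0, 5, 8, 2, 3, 8, 3]
k=2: buf[2] = 8+5 = 13 → [0, 5, 13, 2, 3, 8, 3]
k=3: buf[3] = 2+13 = 15 → [0, 5, 13, 15, 3, 8, 3]
k=4: buf[4] = 3+15 = 18 → [0, 5, 13, 15, 18, 8, 3]
k=5: buf[5] = 8+18 = 26 → [0, 5, 13, 15, 18, 26, 3]
k=6: buf[6] = 3+26 = 29 → [0, 5, 13, 15, 18, 26, 29]
sum = 106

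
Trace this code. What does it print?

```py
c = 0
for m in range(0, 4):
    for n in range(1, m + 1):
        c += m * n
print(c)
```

25

m=1,n=1: c = 0+1 = 1
m=2,n=1: c = 1+2 = 3
m=2,n=2: c = 3+4 = 7
m=3,n=1: c = 7+3 = 10
m=3,n=2: c = 10+6 = 16
m=3,n=3: c = 16+9 = 25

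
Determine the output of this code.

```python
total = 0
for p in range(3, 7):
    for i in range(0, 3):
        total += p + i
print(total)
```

66

p=3,i=0: total = 0+3 = 3
p=3,i=1: total = 3+4 = 7
p=3,i=2: total = 7+5 = 12
p=4,i=0: total = 12+4 = 16
p=4,i=1: total = 16+5 = 21
p=4,i=2: total = 21+6 = 27
p=5,i=0: total = 27+5 = 32
p=5,i=1: total = 32+6 = 38
p=5,i=2: total = 38+7 = 45
p=6,i=0: total = 45+6 = 51
p=6,i=1: total = 51+7 = 58
p=6,i=2: total = 58+8 = 66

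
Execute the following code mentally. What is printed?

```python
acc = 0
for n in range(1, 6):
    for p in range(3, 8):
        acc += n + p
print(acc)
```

200

n=1,p=3: acc = 0+4 = 4
n=1,p=4: acc = 4+5 = 9
n=1,p=5: acc = 9+6 = 15
n=1,p=6: acc = 15+7 = 22
n=1,p=7: acc = 22+8 = 30
n=2,p=3: acc = 30+5 = 35
n=2,p=4: acc = 35+6 = 41
n=2,p=5: acc = 41+7 = 48
n=2,p=6: acc = 48+8 = 56
n=2,p=7: acc = 56+9 = 65
n=3,p=3: acc = 65+6 = 71
n=3,p=4: acc = 71+7 = 78
n=3,p=5: acc = 78+8 = 86
n=3,p=6: acc = 86+9 = 95
n=3,p=7: acc = 95+10 = 105
n=4,p=3: acc = 105+7 = 112
n=4,p=4: acc = 112+8 = 120
n=4,p=5: acc = 120+9 = 129
n=4,p=6: acc = 129+10 = 139
n=4,p=7: acc = 139+11 = 150
n=5,p=3: acc = 150+8 = 158
n=5,p=4: acc = 158+9 = 167
n=5,p=5: acc = 167+10 = 177
n=5,p=6: acc = 177+11 = 188
n=5,p=7: acc = 188+12 = 200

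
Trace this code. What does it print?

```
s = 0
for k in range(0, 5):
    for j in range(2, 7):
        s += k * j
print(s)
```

200

k=0,j=2: s = 0+0 = 0
k=0,j=3: s = 0+0 = 0
k=0,j=4: s = 0+0 = 0
k=0,j=5: s = 0+0 = 0
k=0,j=6: s = 0+0 = 0
k=1,j=2: s = 0+2 = 2
k=1,j=3: s = 2+3 = 5
k=1,j=4: s = 5+4 = 9
k=1,j=5: s = 9+5 = 14
k=1,j=6: s = 14+6 = 20
k=2,j=2: s = 20+4 = 24
k=2,j=3: s = 24+6 = 30
k=2,j=4: s = 30+8 = 38
k=2,j=5: s = 38+10 = 48
k=2,j=6: s = 48+12 = 60
k=3,j=2: s = 60+6 = 66
k=3,j=3: s = 66+9 = 75
k=3,j=4: s = 75+12 = 87
k=3,j=5: s = 87+15 = 102
k=3,j=6: s = 102+18 = 120
k=4,j=2: s = 120+8 = 128
k=4,j=3: s = 128+12 = 140
k=4,j=4: s = 140+16 = 156
k=4,j=5: s = 156+20 = 176
k=4,j=6: s = 176+24 = 200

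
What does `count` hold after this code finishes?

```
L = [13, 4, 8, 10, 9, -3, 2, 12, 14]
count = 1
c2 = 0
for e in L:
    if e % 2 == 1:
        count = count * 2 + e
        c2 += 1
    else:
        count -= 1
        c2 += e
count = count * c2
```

3180

e=13: odd, count = 1*2+13 = 15; c2=1
e=4: not odd, count = 15-1 = 14; c2=5
e=8: not odd, count = 14-1 = 13; c2=13
e=10: not odd, count = 13-1 = 12; c2=23
e=9: odd, count = 12*2+9 = 33; c2=24
e=-3: odd, count = 33*2+(-3) = 63; c2=25
e=2: not odd, count = 63-1 = 62; c2=27
e=12: not odd, count = 62-1 = 61; c2=39
e=14: not odd, count = 61-1 = 60; c2=53
count*c2 = 60*53 = 3180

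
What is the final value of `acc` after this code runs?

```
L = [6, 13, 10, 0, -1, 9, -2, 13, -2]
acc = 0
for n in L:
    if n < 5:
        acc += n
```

-5

n=6: not <5
n=13: not <5
n=10: not <5
n=0: <5, acc = 0+0 = 0
n=-1: <5, acc = 0+(-1) = -1
n=9: not <5
n=-2: <5, acc = (-1)+(-2) = -3
n=13: not <5
n=-2: <5, acc = (-3)+(-2) = -5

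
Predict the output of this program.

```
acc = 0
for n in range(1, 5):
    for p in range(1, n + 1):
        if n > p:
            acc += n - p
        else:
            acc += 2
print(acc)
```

n=1,p=1: not 1>1, acc = 0+2 = 2
n=2,p=1: 2>1, acc = 2+1 = 3
n=2,p=2: not 2>2, acc = 3+2 = 5
n=3,p=1: 3>1, acc = 5+2 = 7
n=3,p=2: 3>2, acc = 7+1 = 8
n=3,p=3: not 3>3, acc = 8+2 = 10
n=4,p=1: 4>1, acc = 10+3 = 13
n=4,p=2: 4>2, acc = 13+2 = 15
n=4,p=3: 4>3, acc = 15+1 = 16
n=4,p=4: not 4>4, acc = 16+2 = 18

18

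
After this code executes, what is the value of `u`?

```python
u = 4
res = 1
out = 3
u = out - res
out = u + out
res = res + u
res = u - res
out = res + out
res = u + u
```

u = 3-1 = 2
out = 2+3 = 5
res = 1+2 = 3
res = 2-3 = -1
out = (-1)+5 = 4
res = 2+2 = 4

2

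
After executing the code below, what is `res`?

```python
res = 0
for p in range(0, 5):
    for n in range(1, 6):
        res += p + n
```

p=0,n=1: res = 0+1 = 1
p=0,n=2: res = 1+2 = 3
p=0,n=3: res = 3+3 = 6
p=0,n=4: res = 6+4 = 10
p=0,n=5: res = 10+5 = 15
p=1,n=1: res = 15+2 = 17
p=1,n=2: res = 17+3 = 20
p=1,n=3: res = 20+4 = 24
p=1,n=4: res = 24+5 = 29
p=1,n=5: res = 29+6 = 35
p=2,n=1: res = 35+3 = 38
p=2,n=2: res = 38+4 = 42
p=2,n=3: res = 42+5 = 47
p=2,n=4: res = 47+6 = 53
p=2,n=5: res = 53+7 = 60
p=3,n=1: res = 60+4 = 64
p=3,n=2: res = 64+5 = 69
p=3,n=3: res = 69+6 = 75
p=3,n=4: res = 75+7 = 82
p=3,n=5: res = 82+8 = 90
p=4,n=1: res = 90+5 = 95
p=4,n=2: res = 95+6 = 101
p=4,n=3: res = 101+7 = 108
p=4,n=4: res = 108+8 = 116
p=4,n=5: res = 116+9 = 125

125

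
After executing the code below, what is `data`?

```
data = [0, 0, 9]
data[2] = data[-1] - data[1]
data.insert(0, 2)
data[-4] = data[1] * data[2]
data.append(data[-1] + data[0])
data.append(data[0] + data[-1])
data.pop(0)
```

data[2] = data[-1]-data[1] = 9-0 = 9 → [0, 0, 9]
insert 2 at 0 → [2, 0, 0, 9]
data[-4] = data[1]*data[2] = 0*0 = 0 → [0, 0, 0, 9]
append data[-1]+data[0] = 9+0 = 9 → [0, 0, 0, 9, 9]
append data[0]+data[-1] = 0+9 = 9 → [0, 0, 0, 9, 9, 9]
pop(0) removes 0 → [0, 0, 9, 9, 9]

[0, 0, 9, 9, 9]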